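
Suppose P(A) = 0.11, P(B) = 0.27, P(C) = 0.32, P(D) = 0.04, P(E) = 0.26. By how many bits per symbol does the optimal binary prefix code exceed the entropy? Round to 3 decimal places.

Entropy H = −Σ p log₂ p ≈ 2.0774 bits.
Huffman merges: 1/25+11/100→3/20; 3/20+13/50→41/100; 27/100+8/25→59/100; 41/100+59/100→1. L = 43/20 ≈ 2.1500.
L − H = 2.1500 − 2.0774 = 0.073 bits.

0.073 bits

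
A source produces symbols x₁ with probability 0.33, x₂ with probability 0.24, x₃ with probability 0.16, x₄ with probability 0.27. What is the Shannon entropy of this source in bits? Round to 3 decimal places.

1.955 bits

H = −Σ pᵢ log₂ pᵢ.
−0.33·log₂(0.33) = 0.5278
−0.24·log₂(0.24) = 0.4941
−0.16·log₂(0.16) = 0.4230
−0.27·log₂(0.27) = 0.5100
Sum ≈ 1.9550 → 1.955 bits.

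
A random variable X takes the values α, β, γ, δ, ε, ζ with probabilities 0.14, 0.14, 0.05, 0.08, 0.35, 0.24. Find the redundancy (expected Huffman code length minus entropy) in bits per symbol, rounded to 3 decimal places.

Entropy H = −Σ p log₂ p ≈ 2.3261 bits.
Huffman merges: 1/20+2/25→13/100; 13/100+7/50→27/100; 7/50+6/25→19/50; 27/100+7/20→31/50; 19/50+31/50→1. L = 12/5 ≈ 2.4000.
L − H = 2.4000 − 2.3261 = 0.074 bits.

0.074 bits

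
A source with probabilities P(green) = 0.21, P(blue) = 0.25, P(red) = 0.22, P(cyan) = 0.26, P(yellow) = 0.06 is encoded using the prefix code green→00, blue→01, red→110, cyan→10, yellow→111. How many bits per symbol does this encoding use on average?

L̄ = Σ pᵢ·ℓᵢ = 0.21·2 + 0.25·2 + 0.22·3 + 0.26·2 + 0.06·3 = 2.28 bits/symbol.

2.28 bits/symbol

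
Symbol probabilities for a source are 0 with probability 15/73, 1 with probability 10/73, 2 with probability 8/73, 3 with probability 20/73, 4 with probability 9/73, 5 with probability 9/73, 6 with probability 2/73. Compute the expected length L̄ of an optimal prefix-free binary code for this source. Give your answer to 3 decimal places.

2.658 bits/symbol

Repeatedly combine the two least-probable nodes; the expected code length is the sum of the merged weights.
merge 2/73 + 8/73 → 10/73
merge 9/73 + 9/73 → 18/73
merge 10/73 + 10/73 → 20/73
merge 15/73 + 18/73 → 33/73
merge 20/73 + 20/73 → 40/73
merge 33/73 + 40/73 → 1
L = 10/73 + 18/73 + 20/73 + 33/73 + 40/73 + 1 = 194/73 ≈ 2.658 bits/symbol.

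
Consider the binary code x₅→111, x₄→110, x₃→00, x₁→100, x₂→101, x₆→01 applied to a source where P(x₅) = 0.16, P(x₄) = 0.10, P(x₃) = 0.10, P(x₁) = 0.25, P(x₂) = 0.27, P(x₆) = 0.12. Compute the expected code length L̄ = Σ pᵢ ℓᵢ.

L̄ = Σ pᵢ·ℓᵢ = 0.16·3 + 0.10·3 + 0.10·2 + 0.25·3 + 0.27·3 + 0.12·2 = 2.78 bits/symbol.

2.78 bits/symbol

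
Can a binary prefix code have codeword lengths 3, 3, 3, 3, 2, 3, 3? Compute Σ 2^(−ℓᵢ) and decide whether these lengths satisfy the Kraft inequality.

1; yes

With common denominator 2^3 = 8: Σ 2^(−ℓᵢ) = 1/8 + 1/8 + 1/8 + 1/8 + 2/8 + 1/8 + 1/8 = 8/8 = 1.
Kraft's inequality requires Σ ≤ 1; here Σ = 1 ≤ 1, so such a prefix code exists.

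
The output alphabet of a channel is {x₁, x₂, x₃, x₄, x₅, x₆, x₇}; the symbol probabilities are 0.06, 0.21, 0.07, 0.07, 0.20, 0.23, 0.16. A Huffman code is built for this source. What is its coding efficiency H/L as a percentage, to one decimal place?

Entropy H = −Σ p log₂ p ≈ 2.6285 bits.
Huffman merges: 3/50+7/100→13/100; 7/100+13/100→1/5; 4/25+1/5→9/25; 1/5+21/100→41/100; 23/100+9/25→59/100; 41/100+59/100→1. L = 269/100 ≈ 2.6900.
Efficiency = H/L = 2.6285/2.6900 = 97.7%.

97.7%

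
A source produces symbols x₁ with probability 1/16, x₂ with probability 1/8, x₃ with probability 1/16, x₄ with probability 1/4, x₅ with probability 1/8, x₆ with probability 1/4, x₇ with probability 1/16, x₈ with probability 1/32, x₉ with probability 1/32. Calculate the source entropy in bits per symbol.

Each probability is a power of 1/2, so log₂(1/p) is an integer.
H = Σ p·log₂(1/p) = 1/16·4 + 1/8·3 + 1/16·4 + 1/4·2 + 1/8·3 + 1/4·2 + 1/16·4 + 1/32·5 + 1/32·5 = 2.8125 bits.

2.8125 bits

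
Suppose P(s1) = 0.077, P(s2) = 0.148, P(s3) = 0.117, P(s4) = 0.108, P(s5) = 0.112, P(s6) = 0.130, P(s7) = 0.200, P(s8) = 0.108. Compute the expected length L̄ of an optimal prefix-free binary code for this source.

2.985 bits/symbol

Repeatedly combine the two least-probable nodes; the expected code length is the sum of the merged weights.
merge 77/1000 + 27/250 → 37/200
merge 27/250 + 14/125 → 11/50
merge 117/1000 + 13/100 → 247/1000
merge 37/250 + 37/200 → 333/1000
merge 1/5 + 11/50 → 21/50
merge 247/1000 + 333/1000 → 29/50
merge 21/50 + 29/50 → 1
L = 37/200 + 11/50 + 247/1000 + 333/1000 + 21/50 + 29/50 + 1 = 597/200 = 2.985 bits/symbol.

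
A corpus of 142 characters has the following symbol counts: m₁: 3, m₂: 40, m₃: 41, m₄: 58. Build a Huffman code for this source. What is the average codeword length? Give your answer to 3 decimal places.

Probabilities are the counts divided by 142.
Repeatedly combine the two least-probable nodes; the expected code length is the sum of the merged weights.
merge 3/142 + 20/71 → 43/142
merge 41/142 + 43/142 → 42/71
merge 29/71 + 42/71 → 1
L = 43/142 + 42/71 + 1 = 269/142 ≈ 1.894 bits/symbol.

1.894 bits/symbol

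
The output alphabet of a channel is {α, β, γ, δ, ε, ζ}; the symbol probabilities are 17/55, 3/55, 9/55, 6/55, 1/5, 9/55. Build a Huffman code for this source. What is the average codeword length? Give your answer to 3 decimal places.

Repeatedly combine the two least-probable nodes; the expected code length is the sum of the merged weights.
merge 3/55 + 6/55 → 9/55
merge 9/55 + 9/55 → 18/55
merge 9/55 + 1/5 → 4/11
merge 17/55 + 18/55 → 7/11
merge 4/11 + 7/11 → 1
L = 9/55 + 18/55 + 4/11 + 7/11 + 1 = 137/55 ≈ 2.491 bits/symbol.

2.491 bits/symbol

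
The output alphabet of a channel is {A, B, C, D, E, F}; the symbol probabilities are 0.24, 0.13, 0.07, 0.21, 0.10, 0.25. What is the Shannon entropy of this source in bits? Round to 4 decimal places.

2.4503 bits

H = −Σ pᵢ log₂ pᵢ.
−0.24·log₂(0.24) = 0.4941
−0.13·log₂(0.13) = 0.3826
−0.07·log₂(0.07) = 0.2686
−0.21·log₂(0.21) = 0.4728
−0.10·log₂(0.10) = 0.3322
−0.25·log₂(0.25) = 0.5000
Sum ≈ 2.4503 → 2.4503 bits.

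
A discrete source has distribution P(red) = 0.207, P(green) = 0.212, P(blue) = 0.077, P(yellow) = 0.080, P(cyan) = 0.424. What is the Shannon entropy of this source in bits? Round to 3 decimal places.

2.046 bits

H = −Σ pᵢ log₂ pᵢ.
−0.207·log₂(0.207) = 0.4704
−0.212·log₂(0.212) = 0.4744
−0.077·log₂(0.077) = 0.2848
−0.080·log₂(0.080) = 0.2915
−0.424·log₂(0.424) = 0.5249
Sum ≈ 2.0460 → 2.046 bits.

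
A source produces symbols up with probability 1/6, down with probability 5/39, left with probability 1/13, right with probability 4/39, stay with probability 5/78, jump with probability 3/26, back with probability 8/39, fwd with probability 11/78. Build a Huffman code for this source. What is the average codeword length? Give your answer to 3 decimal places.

Repeatedly combine the two least-probable nodes; the expected code length is the sum of the merged weights.
merge 5/78 + 1/13 → 11/78
merge 4/39 + 3/26 → 17/78
merge 5/39 + 11/78 → 7/26
merge 11/78 + 1/6 → 4/13
merge 8/39 + 17/78 → 11/26
merge 7/26 + 4/13 → 15/26
merge 11/26 + 15/26 → 1
L = 11/78 + 17/78 + 7/26 + 4/13 + 11/26 + 15/26 + 1 = 229/78 ≈ 2.936 bits/symbol.

2.936 bits/symbol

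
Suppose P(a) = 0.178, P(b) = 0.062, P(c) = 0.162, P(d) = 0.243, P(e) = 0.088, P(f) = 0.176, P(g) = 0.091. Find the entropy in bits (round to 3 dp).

H = −Σ pᵢ log₂ pᵢ.
−0.178·log₂(0.178) = 0.4432
−0.062·log₂(0.062) = 0.2487
−0.162·log₂(0.162) = 0.4254
−0.243·log₂(0.243) = 0.4960
−0.088·log₂(0.088) = 0.3086
−0.176·log₂(0.176) = 0.4411
−0.091·log₂(0.091) = 0.3147
Sum ≈ 2.6777 → 2.678 bits.

2.678 bits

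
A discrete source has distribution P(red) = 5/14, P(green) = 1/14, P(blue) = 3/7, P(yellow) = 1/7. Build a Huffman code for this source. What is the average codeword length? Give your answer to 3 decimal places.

1.786 bits/symbol

Repeatedly combine the two least-probable nodes; the expected code length is the sum of the merged weights.
merge 1/14 + 1/7 → 3/14
merge 3/14 + 5/14 → 4/7
merge 3/7 + 4/7 → 1
L = 3/14 + 4/7 + 1 = 25/14 ≈ 1.786 bits/symbol.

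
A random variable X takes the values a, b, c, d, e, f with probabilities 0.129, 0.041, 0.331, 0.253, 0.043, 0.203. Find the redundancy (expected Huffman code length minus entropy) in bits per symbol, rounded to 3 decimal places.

Entropy H = −Σ p log₂ p ≈ 2.2619 bits.
Huffman merges: 41/1000+43/1000→21/250; 21/250+129/1000→213/1000; 203/1000+213/1000→52/125; 253/1000+331/1000→73/125; 52/125+73/125→1. L = 2297/1000 ≈ 2.2970.
L − H = 2.2970 − 2.2619 = 0.035 bits.

0.035 bits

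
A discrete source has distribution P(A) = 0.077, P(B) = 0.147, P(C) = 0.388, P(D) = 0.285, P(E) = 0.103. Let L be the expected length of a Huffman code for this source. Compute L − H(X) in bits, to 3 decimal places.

Entropy H = −Σ p log₂ p ≈ 2.0753 bits.
Huffman merges: 77/1000+103/1000→9/50; 147/1000+9/50→327/1000; 57/200+327/1000→153/250; 97/250+153/250→1. L = 2119/1000 ≈ 2.1190.
L − H = 2.1190 − 2.0753 = 0.044 bits.

0.044 bits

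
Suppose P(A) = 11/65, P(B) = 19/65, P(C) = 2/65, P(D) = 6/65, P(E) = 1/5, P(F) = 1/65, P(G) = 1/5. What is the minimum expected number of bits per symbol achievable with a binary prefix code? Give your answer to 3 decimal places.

2.492 bits/symbol

Repeatedly combine the two least-probable nodes; the expected code length is the sum of the merged weights.
merge 1/65 + 2/65 → 3/65
merge 3/65 + 6/65 → 9/65
merge 9/65 + 11/65 → 4/13
merge 1/5 + 1/5 → 2/5
merge 19/65 + 4/13 → 3/5
merge 2/5 + 3/5 → 1
L = 3/65 + 9/65 + 4/13 + 2/5 + 3/5 + 1 = 162/65 ≈ 2.492 bits/symbol.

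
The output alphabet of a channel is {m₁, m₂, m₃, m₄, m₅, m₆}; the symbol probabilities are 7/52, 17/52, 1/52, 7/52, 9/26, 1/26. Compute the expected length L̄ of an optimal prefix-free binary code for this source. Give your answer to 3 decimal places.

Repeatedly combine the two least-probable nodes; the expected code length is the sum of the merged weights.
merge 1/52 + 1/26 → 3/52
merge 3/52 + 7/52 → 5/26
merge 7/52 + 5/26 → 17/52
merge 17/52 + 17/52 → 17/26
merge 9/26 + 17/26 → 1
L = 3/52 + 5/26 + 17/52 + 17/26 + 1 = 29/13 ≈ 2.231 bits/symbol.

2.231 bits/symbol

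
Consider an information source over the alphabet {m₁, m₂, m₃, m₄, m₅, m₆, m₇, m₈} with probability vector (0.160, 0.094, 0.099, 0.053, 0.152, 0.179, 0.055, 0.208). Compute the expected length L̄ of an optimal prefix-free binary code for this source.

2.9 bits/symbol

Repeatedly combine the two least-probable nodes; the expected code length is the sum of the merged weights.
merge 53/1000 + 11/200 → 27/250
merge 47/500 + 99/1000 → 193/1000
merge 27/250 + 19/125 → 13/50
merge 4/25 + 179/1000 → 339/1000
merge 193/1000 + 26/125 → 401/1000
merge 13/50 + 339/1000 → 599/1000
merge 401/1000 + 599/1000 → 1
L = 27/250 + 193/1000 + 13/50 + 339/1000 + 401/1000 + 599/1000 + 1 = 29/10 = 2.9 bits/symbol.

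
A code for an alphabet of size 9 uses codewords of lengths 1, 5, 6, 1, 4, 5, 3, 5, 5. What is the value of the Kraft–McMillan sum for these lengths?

With common denominator 2^6 = 64: Σ 2^(−ℓᵢ) = 32/64 + 2/64 + 1/64 + 32/64 + 4/64 + 2/64 + 8/64 + 2/64 + 2/64 = 85/64 = 1.328125.

1.328125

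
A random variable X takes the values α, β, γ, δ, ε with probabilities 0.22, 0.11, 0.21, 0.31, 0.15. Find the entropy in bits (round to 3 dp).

2.238 bits

H = −Σ pᵢ log₂ pᵢ.
−0.22·log₂(0.22) = 0.4806
−0.11·log₂(0.11) = 0.3503
−0.21·log₂(0.21) = 0.4728
−0.31·log₂(0.31) = 0.5238
−0.15·log₂(0.15) = 0.4105
Sum ≈ 2.2380 → 2.238 bits.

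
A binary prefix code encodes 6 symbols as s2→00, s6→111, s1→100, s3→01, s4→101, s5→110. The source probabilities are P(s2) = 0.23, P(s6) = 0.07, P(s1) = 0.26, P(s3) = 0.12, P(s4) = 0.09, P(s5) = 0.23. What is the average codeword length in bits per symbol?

L̄ = Σ pᵢ·ℓᵢ = 0.23·2 + 0.07·3 + 0.26·3 + 0.12·2 + 0.09·3 + 0.23·3 = 2.65 bits/symbol.

2.65 bits/symbol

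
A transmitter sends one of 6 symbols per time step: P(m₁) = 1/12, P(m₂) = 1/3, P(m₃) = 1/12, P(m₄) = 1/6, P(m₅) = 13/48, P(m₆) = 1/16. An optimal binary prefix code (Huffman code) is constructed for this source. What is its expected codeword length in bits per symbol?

2.375 bits/symbol

Repeatedly combine the two least-probable nodes; the expected code length is the sum of the merged weights.
merge 1/16 + 1/12 → 7/48
merge 1/12 + 7/48 → 11/48
merge 1/6 + 11/48 → 19/48
merge 13/48 + 1/3 → 29/48
merge 19/48 + 29/48 → 1
L = 7/48 + 11/48 + 19/48 + 29/48 + 1 = 19/8 = 2.375 bits/symbol.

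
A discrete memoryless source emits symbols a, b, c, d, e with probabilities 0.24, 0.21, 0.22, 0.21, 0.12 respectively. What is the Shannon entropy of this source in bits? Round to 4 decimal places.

H = −Σ pᵢ log₂ pᵢ.
−0.24·log₂(0.24) = 0.4941
−0.21·log₂(0.21) = 0.4728
−0.22·log₂(0.22) = 0.4806
−0.21·log₂(0.21) = 0.4728
−0.12·log₂(0.12) = 0.3671
Sum ≈ 2.2874 → 2.2874 bits.

2.2874 bits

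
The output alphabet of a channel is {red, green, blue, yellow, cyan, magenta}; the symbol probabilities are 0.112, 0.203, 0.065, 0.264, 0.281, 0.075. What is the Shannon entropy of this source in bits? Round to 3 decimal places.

H = −Σ pᵢ log₂ pᵢ.
−0.112·log₂(0.112) = 0.3537
−0.203·log₂(0.203) = 0.4670
−0.065·log₂(0.065) = 0.2563
−0.264·log₂(0.264) = 0.5072
−0.281·log₂(0.281) = 0.5146
−0.075·log₂(0.075) = 0.2803
Sum ≈ 2.3792 → 2.379 bits.

2.379 bits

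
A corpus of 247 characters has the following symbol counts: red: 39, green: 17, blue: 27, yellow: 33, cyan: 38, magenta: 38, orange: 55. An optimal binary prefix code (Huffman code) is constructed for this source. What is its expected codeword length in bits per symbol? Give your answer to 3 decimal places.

2.777 bits/symbol

Probabilities are the counts divided by 247.
Repeatedly combine the two least-probable nodes; the expected code length is the sum of the merged weights.
merge 17/247 + 27/247 → 44/247
merge 33/247 + 2/13 → 71/247
merge 2/13 + 3/19 → 77/247
merge 44/247 + 55/247 → 99/247
merge 71/247 + 77/247 → 148/247
merge 99/247 + 148/247 → 1
L = 44/247 + 71/247 + 77/247 + 99/247 + 148/247 + 1 = 686/247 ≈ 2.777 bits/symbol.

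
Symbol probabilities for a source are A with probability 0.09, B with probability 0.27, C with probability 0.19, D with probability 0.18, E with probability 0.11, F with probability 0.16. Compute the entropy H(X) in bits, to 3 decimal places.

H = −Σ pᵢ log₂ pᵢ.
−0.09·log₂(0.09) = 0.3127
−0.27·log₂(0.27) = 0.5100
−0.19·log₂(0.19) = 0.4552
−0.18·log₂(0.18) = 0.4453
−0.11·log₂(0.11) = 0.3503
−0.16·log₂(0.16) = 0.4230
Sum ≈ 2.4965 → 2.497 bits.

2.497 bits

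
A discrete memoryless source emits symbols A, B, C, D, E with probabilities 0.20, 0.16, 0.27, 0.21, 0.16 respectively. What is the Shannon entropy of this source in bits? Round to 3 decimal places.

H = −Σ pᵢ log₂ pᵢ.
−0.20·log₂(0.20) = 0.4644
−0.16·log₂(0.16) = 0.4230
−0.27·log₂(0.27) = 0.5100
−0.21·log₂(0.21) = 0.4728
−0.16·log₂(0.16) = 0.4230
Sum ≈ 2.2933 → 2.293 bits.

2.293 bits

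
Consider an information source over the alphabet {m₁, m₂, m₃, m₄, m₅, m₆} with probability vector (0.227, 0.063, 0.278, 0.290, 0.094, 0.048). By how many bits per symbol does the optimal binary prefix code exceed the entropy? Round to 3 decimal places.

0.017 bits

Entropy H = −Σ p log₂ p ≈ 2.2991 bits.
Huffman merges: 6/125+63/1000→111/1000; 47/500+111/1000→41/200; 41/200+227/1000→54/125; 139/500+29/100→71/125; 54/125+71/125→1. L = 579/250 ≈ 2.3160.
L − H = 2.3160 − 2.2991 = 0.017 bits.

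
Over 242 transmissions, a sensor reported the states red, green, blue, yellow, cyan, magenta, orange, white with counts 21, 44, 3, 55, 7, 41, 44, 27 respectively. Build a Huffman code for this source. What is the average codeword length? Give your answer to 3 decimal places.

2.760 bits/symbol

Probabilities are the counts divided by 242.
Repeatedly combine the two least-probable nodes; the expected code length is the sum of the merged weights.
merge 3/242 + 7/242 → 5/121
merge 5/121 + 21/242 → 31/242
merge 27/242 + 31/242 → 29/121
merge 41/242 + 2/11 → 85/242
merge 2/11 + 5/22 → 9/22
merge 29/121 + 85/242 → 13/22
merge 9/22 + 13/22 → 1
L = 5/121 + 31/242 + 29/121 + 85/242 + 9/22 + 13/22 + 1 = 334/121 ≈ 2.760 bits/symbol.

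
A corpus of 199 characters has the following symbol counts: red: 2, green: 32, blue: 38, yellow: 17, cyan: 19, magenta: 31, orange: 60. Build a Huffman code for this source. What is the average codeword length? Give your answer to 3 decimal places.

Probabilities are the counts divided by 199.
Repeatedly combine the two least-probable nodes; the expected code length is the sum of the merged weights.
merge 2/199 + 17/199 → 19/199
merge 19/199 + 19/199 → 38/199
merge 31/199 + 32/199 → 63/199
merge 38/199 + 38/199 → 76/199
merge 60/199 + 63/199 → 123/199
merge 76/199 + 123/199 → 1
L = 19/199 + 38/199 + 63/199 + 76/199 + 123/199 + 1 = 518/199 ≈ 2.603 bits/symbol.

2.603 bits/symbol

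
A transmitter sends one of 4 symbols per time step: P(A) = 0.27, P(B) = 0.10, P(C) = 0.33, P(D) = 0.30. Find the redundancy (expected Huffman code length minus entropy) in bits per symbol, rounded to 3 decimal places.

Entropy H = −Σ p log₂ p ≈ 1.8911 bits.
Huffman merges: 1/10+27/100→37/100; 3/10+33/100→63/100; 37/100+63/100→1. L = 2 ≈ 2.0000.
L − H = 2.0000 − 1.8911 = 0.109 bits.

0.109 bits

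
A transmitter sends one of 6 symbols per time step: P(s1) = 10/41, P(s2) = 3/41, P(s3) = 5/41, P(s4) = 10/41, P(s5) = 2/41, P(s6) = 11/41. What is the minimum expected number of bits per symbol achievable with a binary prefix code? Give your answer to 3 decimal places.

2.366 bits/symbol

Repeatedly combine the two least-probable nodes; the expected code length is the sum of the merged weights.
merge 2/41 + 3/41 → 5/41
merge 5/41 + 5/41 → 10/41
merge 10/41 + 10/41 → 20/41
merge 10/41 + 11/41 → 21/41
merge 20/41 + 21/41 → 1
L = 5/41 + 10/41 + 20/41 + 21/41 + 1 = 97/41 ≈ 2.366 bits/symbol.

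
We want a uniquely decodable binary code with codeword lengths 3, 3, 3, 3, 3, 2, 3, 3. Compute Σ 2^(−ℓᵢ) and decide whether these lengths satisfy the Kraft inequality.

1.125; no

With common denominator 2^3 = 8: Σ 2^(−ℓᵢ) = 1/8 + 1/8 + 1/8 + 1/8 + 1/8 + 2/8 + 1/8 + 1/8 = 9/8 = 1.125.
Kraft's inequality requires Σ ≤ 1; here Σ = 1.125 > 1, so no such prefix code exists.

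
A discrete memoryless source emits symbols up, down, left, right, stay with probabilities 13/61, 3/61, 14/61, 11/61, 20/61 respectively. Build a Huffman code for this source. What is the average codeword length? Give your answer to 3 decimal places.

2.230 bits/symbol

Repeatedly combine the two least-probable nodes; the expected code length is the sum of the merged weights.
merge 3/61 + 11/61 → 14/61
merge 13/61 + 14/61 → 27/61
merge 14/61 + 20/61 → 34/61
merge 27/61 + 34/61 → 1
L = 14/61 + 27/61 + 34/61 + 1 = 136/61 ≈ 2.230 bits/symbol.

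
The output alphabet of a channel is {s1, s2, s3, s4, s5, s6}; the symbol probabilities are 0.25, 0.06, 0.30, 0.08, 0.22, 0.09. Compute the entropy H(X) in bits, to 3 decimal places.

2.349 bits

H = −Σ pᵢ log₂ pᵢ.
−0.25·log₂(0.25) = 0.5000
−0.06·log₂(0.06) = 0.2435
−0.30·log₂(0.30) = 0.5211
−0.08·log₂(0.08) = 0.2915
−0.22·log₂(0.22) = 0.4806
−0.09·log₂(0.09) = 0.3127
Sum ≈ 2.3494 → 2.349 bits.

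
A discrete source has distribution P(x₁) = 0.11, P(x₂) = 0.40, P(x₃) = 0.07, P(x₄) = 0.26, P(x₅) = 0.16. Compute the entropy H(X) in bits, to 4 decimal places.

H = −Σ pᵢ log₂ pᵢ.
−0.11·log₂(0.11) = 0.3503
−0.40·log₂(0.40) = 0.5288
−0.07·log₂(0.07) = 0.2686
−0.26·log₂(0.26) = 0.5053
−0.16·log₂(0.16) = 0.4230
Sum ≈ 2.0759 → 2.0759 bits.

2.0759 bits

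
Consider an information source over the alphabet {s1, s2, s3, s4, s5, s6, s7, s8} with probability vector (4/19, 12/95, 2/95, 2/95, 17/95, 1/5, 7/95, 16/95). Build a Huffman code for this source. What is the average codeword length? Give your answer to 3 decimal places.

Repeatedly combine the two least-probable nodes; the expected code length is the sum of the merged weights.
merge 2/95 + 2/95 → 4/95
merge 4/95 + 7/95 → 11/95
merge 11/95 + 12/95 → 23/95
merge 16/95 + 17/95 → 33/95
merge 1/5 + 4/19 → 39/95
merge 23/95 + 33/95 → 56/95
merge 39/95 + 56/95 → 1
L = 4/95 + 11/95 + 23/95 + 33/95 + 39/95 + 56/95 + 1 = 261/95 ≈ 2.747 bits/symbol.

2.747 bits/symbol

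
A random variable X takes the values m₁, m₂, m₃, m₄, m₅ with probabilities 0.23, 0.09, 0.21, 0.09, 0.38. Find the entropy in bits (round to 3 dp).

H = −Σ pᵢ log₂ pᵢ.
−0.23·log₂(0.23) = 0.4877
−0.09·log₂(0.09) = 0.3127
−0.21·log₂(0.21) = 0.4728
−0.09·log₂(0.09) = 0.3127
−0.38·log₂(0.38) = 0.5305
Sum ≈ 2.1163 → 2.116 bits.

2.116 bits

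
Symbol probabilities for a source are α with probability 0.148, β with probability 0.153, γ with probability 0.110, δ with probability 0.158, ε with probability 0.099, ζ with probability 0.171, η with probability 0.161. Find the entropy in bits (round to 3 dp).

2.783 bits

H = −Σ pᵢ log₂ pᵢ.
−0.148·log₂(0.148) = 0.4079
−0.153·log₂(0.153) = 0.4144
−0.110·log₂(0.110) = 0.3503
−0.158·log₂(0.158) = 0.4206
−0.099·log₂(0.099) = 0.3303
−0.171·log₂(0.171) = 0.4357
−0.161·log₂(0.161) = 0.4242
Sum ≈ 2.7834 → 2.783 bits.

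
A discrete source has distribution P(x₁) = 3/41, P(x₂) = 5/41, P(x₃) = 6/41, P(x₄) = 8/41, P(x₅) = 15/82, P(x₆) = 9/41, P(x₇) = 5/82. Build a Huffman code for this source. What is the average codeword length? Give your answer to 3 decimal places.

Repeatedly combine the two least-probable nodes; the expected code length is the sum of the merged weights.
merge 5/82 + 3/41 → 11/82
merge 5/41 + 11/82 → 21/82
merge 6/41 + 15/82 → 27/82
merge 8/41 + 9/41 → 17/41
merge 21/82 + 27/82 → 24/41
merge 17/41 + 24/41 → 1
L = 11/82 + 21/82 + 27/82 + 17/41 + 24/41 + 1 = 223/82 ≈ 2.720 bits/symbol.

2.720 bits/symbol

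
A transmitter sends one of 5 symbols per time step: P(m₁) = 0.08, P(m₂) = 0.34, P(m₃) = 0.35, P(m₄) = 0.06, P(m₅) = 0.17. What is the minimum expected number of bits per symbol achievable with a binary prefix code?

Repeatedly combine the two least-probable nodes; the expected code length is the sum of the merged weights.
merge 3/50 + 2/25 → 7/50
merge 7/50 + 17/100 → 31/100
merge 31/100 + 17/50 → 13/20
merge 7/20 + 13/20 → 1
L = 7/50 + 31/100 + 13/20 + 1 = 21/10 = 2.1 bits/symbol.

2.1 bits/symbol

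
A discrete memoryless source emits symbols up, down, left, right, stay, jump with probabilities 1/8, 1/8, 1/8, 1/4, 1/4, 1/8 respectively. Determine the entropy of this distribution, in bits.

2.5 bits

Each probability is a power of 1/2, so log₂(1/p) is an integer.
H = Σ p·log₂(1/p) = 1/8·3 + 1/8·3 + 1/8·3 + 1/4·2 + 1/4·2 + 1/8·3 = 2.5 bits.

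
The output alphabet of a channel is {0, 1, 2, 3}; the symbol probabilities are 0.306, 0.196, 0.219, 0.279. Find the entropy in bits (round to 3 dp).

1.977 bits

H = −Σ pᵢ log₂ pᵢ.
−0.306·log₂(0.306) = 0.5228
−0.196·log₂(0.196) = 0.4608
−0.219·log₂(0.219) = 0.4798
−0.279·log₂(0.279) = 0.5138
Sum ≈ 1.9772 → 1.977 bits.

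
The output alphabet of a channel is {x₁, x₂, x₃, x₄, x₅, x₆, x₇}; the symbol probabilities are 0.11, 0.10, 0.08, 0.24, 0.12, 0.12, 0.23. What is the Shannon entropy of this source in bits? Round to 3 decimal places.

H = −Σ pᵢ log₂ pᵢ.
−0.11·log₂(0.11) = 0.3503
−0.10·log₂(0.10) = 0.3322
−0.08·log₂(0.08) = 0.2915
−0.24·log₂(0.24) = 0.4941
−0.12·log₂(0.12) = 0.3671
−0.12·log₂(0.12) = 0.3671
−0.23·log₂(0.23) = 0.4877
Sum ≈ 2.6899 → 2.690 bits.

2.690 bits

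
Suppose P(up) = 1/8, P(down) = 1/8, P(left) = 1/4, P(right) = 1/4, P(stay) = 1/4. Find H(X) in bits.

2.25 bits

Each probability is a power of 1/2, so log₂(1/p) is an integer.
H = Σ p·log₂(1/p) = 1/8·3 + 1/8·3 + 1/4·2 + 1/4·2 + 1/4·2 = 2.25 bits.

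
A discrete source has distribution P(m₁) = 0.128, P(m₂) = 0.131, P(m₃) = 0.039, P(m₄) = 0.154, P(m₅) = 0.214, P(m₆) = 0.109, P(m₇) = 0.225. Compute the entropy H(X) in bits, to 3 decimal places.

H = −Σ pᵢ log₂ pᵢ.
−0.128·log₂(0.128) = 0.3796
−0.131·log₂(0.131) = 0.3841
−0.039·log₂(0.039) = 0.1825
−0.154·log₂(0.154) = 0.4156
−0.214·log₂(0.214) = 0.4760
−0.109·log₂(0.109) = 0.3485
−0.225·log₂(0.225) = 0.4842
Sum ≈ 2.6707 → 2.671 bits.

2.671 bits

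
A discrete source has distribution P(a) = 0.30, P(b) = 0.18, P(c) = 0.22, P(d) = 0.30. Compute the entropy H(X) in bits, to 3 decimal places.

H = −Σ pᵢ log₂ pᵢ.
−0.30·log₂(0.30) = 0.5211
−0.18·log₂(0.18) = 0.4453
−0.22·log₂(0.22) = 0.4806
−0.30·log₂(0.30) = 0.5211
Sum ≈ 1.9681 → 1.968 bits.

1.968 bits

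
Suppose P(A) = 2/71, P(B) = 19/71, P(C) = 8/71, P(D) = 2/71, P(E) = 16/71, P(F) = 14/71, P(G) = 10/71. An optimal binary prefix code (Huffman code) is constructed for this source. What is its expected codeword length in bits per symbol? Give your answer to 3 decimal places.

Repeatedly combine the two least-probable nodes; the expected code length is the sum of the merged weights.
merge 2/71 + 2/71 → 4/71
merge 4/71 + 8/71 → 12/71
merge 10/71 + 12/71 → 22/71
merge 14/71 + 16/71 → 30/71
merge 19/71 + 22/71 → 41/71
merge 30/71 + 41/71 → 1
L = 4/71 + 12/71 + 22/71 + 30/71 + 41/71 + 1 = 180/71 ≈ 2.535 bits/symbol.

2.535 bits/symbol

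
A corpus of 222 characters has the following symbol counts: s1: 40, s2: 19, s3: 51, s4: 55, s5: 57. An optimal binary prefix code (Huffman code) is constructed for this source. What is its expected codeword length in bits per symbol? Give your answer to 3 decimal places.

Probabilities are the counts divided by 222.
Repeatedly combine the two least-probable nodes; the expected code length is the sum of the merged weights.
merge 19/222 + 20/111 → 59/222
merge 17/74 + 55/222 → 53/111
merge 19/74 + 59/222 → 58/111
merge 53/111 + 58/111 → 1
L = 59/222 + 53/111 + 58/111 + 1 = 503/222 ≈ 2.266 bits/symbol.

2.266 bits/symbol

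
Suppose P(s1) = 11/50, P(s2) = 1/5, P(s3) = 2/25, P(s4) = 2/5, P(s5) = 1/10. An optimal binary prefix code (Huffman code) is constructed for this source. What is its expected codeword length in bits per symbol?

Repeatedly combine the two least-probable nodes; the expected code length is the sum of the merged weights.
merge 2/25 + 1/10 → 9/50
merge 9/50 + 1/5 → 19/50
merge 11/50 + 19/50 → 3/5
merge 2/5 + 3/5 → 1
L = 9/50 + 19/50 + 3/5 + 1 = 54/25 = 2.16 bits/symbol.

2.16 bits/symbol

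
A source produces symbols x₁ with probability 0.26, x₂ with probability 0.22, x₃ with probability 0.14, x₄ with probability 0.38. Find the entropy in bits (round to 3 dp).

1.913 bits

H = −Σ pᵢ log₂ pᵢ.
−0.26·log₂(0.26) = 0.5053
−0.22·log₂(0.22) = 0.4806
−0.14·log₂(0.14) = 0.3971
−0.38·log₂(0.38) = 0.5305
Sum ≈ 1.9134 → 1.913 bits.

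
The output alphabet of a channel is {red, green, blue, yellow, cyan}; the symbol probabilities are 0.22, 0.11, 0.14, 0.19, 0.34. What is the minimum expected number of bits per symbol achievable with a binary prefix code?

Repeatedly combine the two least-probable nodes; the expected code length is the sum of the merged weights.
merge 11/100 + 7/50 → 1/4
merge 19/100 + 11/50 → 41/100
merge 1/4 + 17/50 → 59/100
merge 41/100 + 59/100 → 1
L = 1/4 + 41/100 + 59/100 + 1 = 9/4 = 2.25 bits/symbol.

2.25 bits/symbol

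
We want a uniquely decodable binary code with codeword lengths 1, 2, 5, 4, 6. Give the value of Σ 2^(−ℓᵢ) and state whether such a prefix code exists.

With common denominator 2^6 = 64: Σ 2^(−ℓᵢ) = 32/64 + 16/64 + 2/64 + 4/64 + 1/64 = 55/64 = 0.859375.
Kraft's inequality requires Σ ≤ 1; here Σ = 0.859375 ≤ 1, so such a prefix code exists.

0.859375; yes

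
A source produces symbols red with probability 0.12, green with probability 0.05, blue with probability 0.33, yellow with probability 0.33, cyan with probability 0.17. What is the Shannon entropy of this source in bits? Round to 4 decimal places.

H = −Σ pᵢ log₂ pᵢ.
−0.12·log₂(0.12) = 0.3671
−0.05·log₂(0.05) = 0.2161
−0.33·log₂(0.33) = 0.5278
−0.33·log₂(0.33) = 0.5278
−0.17·log₂(0.17) = 0.4346
Sum ≈ 2.0734 → 2.0734 bits.

2.0734 bits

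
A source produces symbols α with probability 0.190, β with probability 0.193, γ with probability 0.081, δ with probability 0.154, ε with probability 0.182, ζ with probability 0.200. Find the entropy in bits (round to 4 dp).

2.5344 bits

H = −Σ pᵢ log₂ pᵢ.
−0.190·log₂(0.190) = 0.4552
−0.193·log₂(0.193) = 0.4581
−0.081·log₂(0.081) = 0.2937
−0.154·log₂(0.154) = 0.4156
−0.182·log₂(0.182) = 0.4474
−0.200·log₂(0.200) = 0.4644
Sum ≈ 2.5344 → 2.5344 bits.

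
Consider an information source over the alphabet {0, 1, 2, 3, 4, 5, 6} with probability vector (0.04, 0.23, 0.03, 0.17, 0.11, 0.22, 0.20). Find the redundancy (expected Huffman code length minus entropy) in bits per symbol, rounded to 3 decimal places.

Entropy H = −Σ p log₂ p ≈ 2.5550 bits.
Huffman merges: 3/100+1/25→7/100; 7/100+11/100→9/50; 17/100+9/50→7/20; 1/5+11/50→21/50; 23/100+7/20→29/50; 21/50+29/50→1. L = 13/5 ≈ 2.6000.
L − H = 2.6000 − 2.5550 = 0.045 bits.

0.045 bits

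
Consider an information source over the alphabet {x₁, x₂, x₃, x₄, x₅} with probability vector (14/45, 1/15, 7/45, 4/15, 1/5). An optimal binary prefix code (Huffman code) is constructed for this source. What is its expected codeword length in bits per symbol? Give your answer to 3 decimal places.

2.222 bits/symbol

Repeatedly combine the two least-probable nodes; the expected code length is the sum of the merged weights.
merge 1/15 + 7/45 → 2/9
merge 1/5 + 2/9 → 19/45
merge 4/15 + 14/45 → 26/45
merge 19/45 + 26/45 → 1
L = 2/9 + 19/45 + 26/45 + 1 = 20/9 ≈ 2.222 bits/symbol.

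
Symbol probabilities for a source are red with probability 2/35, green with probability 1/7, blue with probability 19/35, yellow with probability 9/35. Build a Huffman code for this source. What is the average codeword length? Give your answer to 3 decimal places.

1.657 bits/symbol

Repeatedly combine the two least-probable nodes; the expected code length is the sum of the merged weights.
merge 2/35 + 1/7 → 1/5
merge 1/5 + 9/35 → 16/35
merge 16/35 + 19/35 → 1
L = 1/5 + 16/35 + 1 = 58/35 ≈ 1.657 bits/symbol.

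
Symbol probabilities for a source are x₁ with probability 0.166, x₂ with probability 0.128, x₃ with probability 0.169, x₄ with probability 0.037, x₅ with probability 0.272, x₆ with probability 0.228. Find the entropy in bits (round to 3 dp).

H = −Σ pᵢ log₂ pᵢ.
−0.166·log₂(0.166) = 0.4301
−0.128·log₂(0.128) = 0.3796
−0.169·log₂(0.169) = 0.4335
−0.037·log₂(0.037) = 0.1760
−0.272·log₂(0.272) = 0.5109
−0.228·log₂(0.228) = 0.4863
Sum ≈ 2.4163 → 2.416 bits.

2.416 bits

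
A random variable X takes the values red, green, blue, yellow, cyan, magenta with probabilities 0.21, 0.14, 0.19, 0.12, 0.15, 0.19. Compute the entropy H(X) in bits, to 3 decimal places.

H = −Σ pᵢ log₂ pᵢ.
−0.21·log₂(0.21) = 0.4728
−0.14·log₂(0.14) = 0.3971
−0.19·log₂(0.19) = 0.4552
−0.12·log₂(0.12) = 0.3671
−0.15·log₂(0.15) = 0.4105
−0.19·log₂(0.19) = 0.4552
Sum ≈ 2.5580 → 2.558 bits.

2.558 bits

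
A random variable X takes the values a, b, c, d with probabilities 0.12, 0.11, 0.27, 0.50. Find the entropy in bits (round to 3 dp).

H = −Σ pᵢ log₂ pᵢ.
−0.12·log₂(0.12) = 0.3671
−0.11·log₂(0.11) = 0.3503
−0.27·log₂(0.27) = 0.5100
−0.50·log₂(0.50) = 0.5000
Sum ≈ 1.7274 → 1.727 bits.

1.727 bits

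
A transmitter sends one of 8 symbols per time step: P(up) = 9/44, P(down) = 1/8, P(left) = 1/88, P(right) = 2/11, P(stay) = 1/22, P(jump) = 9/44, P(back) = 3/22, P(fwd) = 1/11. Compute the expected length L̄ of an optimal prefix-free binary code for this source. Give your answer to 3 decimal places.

2.795 bits/symbol

Repeatedly combine the two least-probable nodes; the expected code length is the sum of the merged weights.
merge 1/88 + 1/22 → 5/88
merge 5/88 + 1/11 → 13/88
merge 1/8 + 3/22 → 23/88
merge 13/88 + 2/11 → 29/88
merge 9/44 + 9/44 → 9/22
merge 23/88 + 29/88 → 13/22
merge 9/22 + 13/22 → 1
L = 5/88 + 13/88 + 23/88 + 29/88 + 9/22 + 13/22 + 1 = 123/44 ≈ 2.795 bits/symbol.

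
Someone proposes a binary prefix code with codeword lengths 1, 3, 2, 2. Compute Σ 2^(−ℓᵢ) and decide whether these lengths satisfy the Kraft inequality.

With common denominator 2^3 = 8: Σ 2^(−ℓᵢ) = 4/8 + 1/8 + 2/8 + 2/8 = 9/8 = 1.125.
Kraft's inequality requires Σ ≤ 1; here Σ = 1.125 > 1, so no such prefix code exists.

1.125; no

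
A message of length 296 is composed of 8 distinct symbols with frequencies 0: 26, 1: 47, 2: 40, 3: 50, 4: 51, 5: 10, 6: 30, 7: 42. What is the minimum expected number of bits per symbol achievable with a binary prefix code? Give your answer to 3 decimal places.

2.949 bits/symbol

Probabilities are the counts divided by 296.
Repeatedly combine the two least-probable nodes; the expected code length is the sum of the merged weights.
merge 5/148 + 13/148 → 9/74
merge 15/148 + 9/74 → 33/148
merge 5/37 + 21/148 → 41/148
merge 47/296 + 25/148 → 97/296
merge 51/296 + 33/148 → 117/296
merge 41/148 + 97/296 → 179/296
merge 117/296 + 179/296 → 1
L = 9/74 + 33/148 + 41/148 + 97/296 + 117/296 + 179/296 + 1 = 873/296 ≈ 2.949 bits/symbol.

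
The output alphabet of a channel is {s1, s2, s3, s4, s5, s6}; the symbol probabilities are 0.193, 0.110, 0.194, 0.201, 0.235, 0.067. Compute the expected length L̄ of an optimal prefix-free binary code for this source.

Repeatedly combine the two least-probable nodes; the expected code length is the sum of the merged weights.
merge 67/1000 + 11/100 → 177/1000
merge 177/1000 + 193/1000 → 37/100
merge 97/500 + 201/1000 → 79/200
merge 47/200 + 37/100 → 121/200
merge 79/200 + 121/200 → 1
L = 177/1000 + 37/100 + 79/200 + 121/200 + 1 = 2547/1000 = 2.547 bits/symbol.

2.547 bits/symbol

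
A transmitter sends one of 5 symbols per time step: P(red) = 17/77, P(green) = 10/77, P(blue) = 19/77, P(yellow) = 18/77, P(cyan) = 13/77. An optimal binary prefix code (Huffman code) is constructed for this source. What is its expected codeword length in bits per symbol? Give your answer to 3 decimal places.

2.299 bits/symbol

Repeatedly combine the two least-probable nodes; the expected code length is the sum of the merged weights.
merge 10/77 + 13/77 → 23/77
merge 17/77 + 18/77 → 5/11
merge 19/77 + 23/77 → 6/11
merge 5/11 + 6/11 → 1
L = 23/77 + 5/11 + 6/11 + 1 = 177/77 ≈ 2.299 bits/symbol.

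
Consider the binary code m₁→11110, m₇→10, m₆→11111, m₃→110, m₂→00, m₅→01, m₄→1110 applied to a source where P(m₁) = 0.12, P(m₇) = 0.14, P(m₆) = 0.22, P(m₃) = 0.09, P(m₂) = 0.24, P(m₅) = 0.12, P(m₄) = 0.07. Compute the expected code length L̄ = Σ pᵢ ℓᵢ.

L̄ = Σ pᵢ·ℓᵢ = 0.12·5 + 0.14·2 + 0.22·5 + 0.09·3 + 0.24·2 + 0.12·2 + 0.07·4 = 3.25 bits/symbol.

3.25 bits/symbol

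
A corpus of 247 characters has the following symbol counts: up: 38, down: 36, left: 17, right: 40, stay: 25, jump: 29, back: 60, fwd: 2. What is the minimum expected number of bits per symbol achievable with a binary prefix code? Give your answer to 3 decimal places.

Probabilities are the counts divided by 247.
Repeatedly combine the two least-probable nodes; the expected code length is the sum of the merged weights.
merge 2/247 + 17/247 → 1/13
merge 1/13 + 25/247 → 44/247
merge 29/247 + 36/247 → 5/19
merge 2/13 + 40/247 → 6/19
merge 44/247 + 60/247 → 8/19
merge 5/19 + 6/19 → 11/19
merge 8/19 + 11/19 → 1
L = 1/13 + 44/247 + 5/19 + 6/19 + 8/19 + 11/19 + 1 = 700/247 ≈ 2.834 bits/symbol.

2.834 bits/symbol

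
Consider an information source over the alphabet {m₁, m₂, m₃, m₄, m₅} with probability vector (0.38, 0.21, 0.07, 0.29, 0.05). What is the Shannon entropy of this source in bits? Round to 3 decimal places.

2.006 bits

H = −Σ pᵢ log₂ pᵢ.
−0.38·log₂(0.38) = 0.5305
−0.21·log₂(0.21) = 0.4728
−0.07·log₂(0.07) = 0.2686
−0.29·log₂(0.29) = 0.5179
−0.05·log₂(0.05) = 0.2161
Sum ≈ 2.0058 → 2.006 bits.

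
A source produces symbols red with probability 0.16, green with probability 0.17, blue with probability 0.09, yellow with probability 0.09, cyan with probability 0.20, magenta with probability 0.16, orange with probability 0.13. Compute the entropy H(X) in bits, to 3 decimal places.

2.753 bits

H = −Σ pᵢ log₂ pᵢ.
−0.16·log₂(0.16) = 0.4230
−0.17·log₂(0.17) = 0.4346
−0.09·log₂(0.09) = 0.3127
−0.09·log₂(0.09) = 0.3127
−0.20·log₂(0.20) = 0.4644
−0.16·log₂(0.16) = 0.4230
−0.13·log₂(0.13) = 0.3826
Sum ≈ 2.7530 → 2.753 bits.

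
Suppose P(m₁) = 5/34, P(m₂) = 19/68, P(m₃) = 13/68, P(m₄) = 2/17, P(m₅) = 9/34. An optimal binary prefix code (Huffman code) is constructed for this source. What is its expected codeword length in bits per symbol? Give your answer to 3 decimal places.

Repeatedly combine the two least-probable nodes; the expected code length is the sum of the merged weights.
merge 2/17 + 5/34 → 9/34
merge 13/68 + 9/34 → 31/68
merge 9/34 + 19/68 → 37/68
merge 31/68 + 37/68 → 1
L = 9/34 + 31/68 + 37/68 + 1 = 77/34 ≈ 2.265 bits/symbol.

2.265 bits/symbol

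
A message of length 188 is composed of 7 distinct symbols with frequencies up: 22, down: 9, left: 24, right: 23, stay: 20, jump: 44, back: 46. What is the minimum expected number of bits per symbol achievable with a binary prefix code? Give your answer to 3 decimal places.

Probabilities are the counts divided by 188.
Repeatedly combine the two least-probable nodes; the expected code length is the sum of the merged weights.
merge 9/188 + 5/47 → 29/188
merge 11/94 + 23/188 → 45/188
merge 6/47 + 29/188 → 53/188
merge 11/47 + 45/188 → 89/188
merge 23/94 + 53/188 → 99/188
merge 89/188 + 99/188 → 1
L = 29/188 + 45/188 + 53/188 + 89/188 + 99/188 + 1 = 503/188 ≈ 2.676 bits/symbol.

2.676 bits/symbol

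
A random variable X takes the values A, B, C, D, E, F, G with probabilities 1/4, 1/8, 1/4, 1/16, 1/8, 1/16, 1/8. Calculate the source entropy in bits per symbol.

2.625 bits

Each probability is a power of 1/2, so log₂(1/p) is an integer.
H = Σ p·log₂(1/p) = 1/4·2 + 1/8·3 + 1/4·2 + 1/16·4 + 1/8·3 + 1/16·4 + 1/8·3 = 2.625 bits.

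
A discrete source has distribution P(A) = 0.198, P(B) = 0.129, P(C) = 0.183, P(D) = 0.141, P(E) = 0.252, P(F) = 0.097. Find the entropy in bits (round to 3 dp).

H = −Σ pᵢ log₂ pᵢ.
−0.198·log₂(0.198) = 0.4626
−0.129·log₂(0.129) = 0.3811
−0.183·log₂(0.183) = 0.4484
−0.141·log₂(0.141) = 0.3985
−0.252·log₂(0.252) = 0.5011
−0.097·log₂(0.097) = 0.3265
Sum ≈ 2.5182 → 2.518 bits.

2.518 bits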